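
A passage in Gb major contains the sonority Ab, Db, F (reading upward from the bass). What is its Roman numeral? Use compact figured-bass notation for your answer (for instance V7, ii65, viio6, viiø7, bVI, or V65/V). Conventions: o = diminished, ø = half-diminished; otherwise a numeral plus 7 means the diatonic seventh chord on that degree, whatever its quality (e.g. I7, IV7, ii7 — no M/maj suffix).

V64

Stacked in thirds the chord is Db-F-Ab: a major triad on Db.
Db is scale degree 5 in Gb major, and a major triad on that degree is written V.
With Ab in the bass the chord is in second inversion, so the figured bass is 64.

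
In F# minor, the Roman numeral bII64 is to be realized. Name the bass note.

bII in F# minor has root G; the chord is G-B-D.
The figure 64 means second inversion — the fifth is in the bass.

D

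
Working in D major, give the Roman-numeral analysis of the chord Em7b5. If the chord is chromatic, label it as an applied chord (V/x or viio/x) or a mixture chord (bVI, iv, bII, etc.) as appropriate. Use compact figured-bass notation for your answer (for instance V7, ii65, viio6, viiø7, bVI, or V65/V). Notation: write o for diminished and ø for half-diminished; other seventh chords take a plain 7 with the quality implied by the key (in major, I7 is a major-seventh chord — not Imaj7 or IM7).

iiø7

Stacked in thirds the chord is E-G-Bb-D: a half-diminished seventh chord on E.
E is the second degree of D major. This is the half-diminished supertonic seventh, borrowed from the parallel minor.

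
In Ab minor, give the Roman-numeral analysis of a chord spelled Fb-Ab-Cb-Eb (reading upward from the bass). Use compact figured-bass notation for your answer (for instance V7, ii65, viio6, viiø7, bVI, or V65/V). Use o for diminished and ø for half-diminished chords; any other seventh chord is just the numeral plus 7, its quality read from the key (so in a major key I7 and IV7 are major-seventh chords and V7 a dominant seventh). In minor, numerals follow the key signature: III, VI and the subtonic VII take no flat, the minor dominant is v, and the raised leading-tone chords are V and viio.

The pitches Fb-Ab-Cb-Eb form a major seventh chord rooted on Fb.
Fb is scale degree 6 in Ab minor, and a major seventh chord on that degree is written VI7.

VI7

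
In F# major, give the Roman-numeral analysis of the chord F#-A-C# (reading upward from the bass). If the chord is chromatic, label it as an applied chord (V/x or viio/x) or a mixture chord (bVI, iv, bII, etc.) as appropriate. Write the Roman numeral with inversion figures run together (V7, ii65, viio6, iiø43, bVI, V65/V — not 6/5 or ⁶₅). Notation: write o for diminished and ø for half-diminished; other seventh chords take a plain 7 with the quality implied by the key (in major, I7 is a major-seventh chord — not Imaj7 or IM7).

i

Stacked in thirds the chord is F#-A-C#: a minor triad on F#.
F# is the first degree of F# major. This is the minor tonic, borrowed from the parallel minor.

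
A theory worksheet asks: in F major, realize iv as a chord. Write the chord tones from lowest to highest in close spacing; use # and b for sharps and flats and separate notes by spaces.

Bb Db F

Scale degree 4 in F major is Bb; here the chord built on it is altered to a minor triad. iv is the minor subdominant, borrowed from the parallel minor.
So the chord is Bb-Db-F.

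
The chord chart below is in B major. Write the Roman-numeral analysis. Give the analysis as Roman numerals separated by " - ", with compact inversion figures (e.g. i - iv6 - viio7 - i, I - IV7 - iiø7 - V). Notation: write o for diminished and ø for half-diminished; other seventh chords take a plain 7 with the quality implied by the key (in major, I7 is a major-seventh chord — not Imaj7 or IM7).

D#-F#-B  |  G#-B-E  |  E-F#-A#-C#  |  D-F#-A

I6 - IV6 - V42 - bIII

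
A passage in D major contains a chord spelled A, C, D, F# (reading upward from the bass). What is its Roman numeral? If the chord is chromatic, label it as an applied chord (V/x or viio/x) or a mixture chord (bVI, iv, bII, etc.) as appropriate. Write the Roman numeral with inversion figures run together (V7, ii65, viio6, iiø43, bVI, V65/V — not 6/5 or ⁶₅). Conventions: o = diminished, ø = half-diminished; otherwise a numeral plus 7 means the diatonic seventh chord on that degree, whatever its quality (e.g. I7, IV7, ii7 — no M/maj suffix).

V43/IV

Stacked in thirds the chord is D-F#-A-C: a dominant seventh chord on D.
D is not a diatonic chord root with this quality in D major, but it lies a perfect fifth above G (IV), so the chord functions as an applied dominant of IV.
With A in the bass the chord is in second inversion, so the figured bass is 43.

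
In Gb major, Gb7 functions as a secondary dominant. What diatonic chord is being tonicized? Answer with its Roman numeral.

The chord is a dominant seventh chord on Gb.
A dominant resolves down a perfect fifth: Gb → Cb. In Gb major, Cb is scale degree 4, i.e. IV.

IV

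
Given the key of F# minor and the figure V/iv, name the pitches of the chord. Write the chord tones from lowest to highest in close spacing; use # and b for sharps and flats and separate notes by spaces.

V/iv is a secondary dominant — the dominant triad of iv. iv in F# minor is B, so the applied chord's root is F#, a perfect fifth above.
Building a major triad on F# gives F#-A#-C#.

F# A# C#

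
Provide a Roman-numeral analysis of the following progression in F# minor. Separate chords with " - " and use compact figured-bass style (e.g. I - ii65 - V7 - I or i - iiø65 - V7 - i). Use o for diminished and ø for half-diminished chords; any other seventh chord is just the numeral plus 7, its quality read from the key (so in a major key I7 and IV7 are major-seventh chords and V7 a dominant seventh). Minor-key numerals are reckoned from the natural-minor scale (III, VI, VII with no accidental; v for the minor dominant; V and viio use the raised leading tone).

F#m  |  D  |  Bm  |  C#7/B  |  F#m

F#m: root F# is the tonic; minor triad there is i.
D: major triad on D = scale degree 6 → VI.
Bm: minor triad on B = scale degree 4 → iv.
C#7/B has root C#, degree 5 in F# minor, so V42.
F#m: minor triad on F# = scale degree 1 → i.

i - VI - iv - V42 - i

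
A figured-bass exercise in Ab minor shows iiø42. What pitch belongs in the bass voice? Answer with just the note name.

Ab

iiø in Ab minor has root Bb; the chord is Bb-Db-Fb-Ab.
The figure 42 means third inversion — the seventh is in the bass.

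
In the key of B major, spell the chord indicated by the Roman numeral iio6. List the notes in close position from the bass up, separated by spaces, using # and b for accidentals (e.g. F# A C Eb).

E G C#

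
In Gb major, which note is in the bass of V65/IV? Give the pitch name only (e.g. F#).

Bb

The applied chord V65/IV is rooted on Gb: Gb-Bb-Db-Fb.
The figure 65 means first inversion — the third is in the bass.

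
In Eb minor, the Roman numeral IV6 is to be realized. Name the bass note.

C

IV in Eb minor has root Ab; the chord is Ab-C-Eb.
The figure 6 means first inversion — the third is in the bass.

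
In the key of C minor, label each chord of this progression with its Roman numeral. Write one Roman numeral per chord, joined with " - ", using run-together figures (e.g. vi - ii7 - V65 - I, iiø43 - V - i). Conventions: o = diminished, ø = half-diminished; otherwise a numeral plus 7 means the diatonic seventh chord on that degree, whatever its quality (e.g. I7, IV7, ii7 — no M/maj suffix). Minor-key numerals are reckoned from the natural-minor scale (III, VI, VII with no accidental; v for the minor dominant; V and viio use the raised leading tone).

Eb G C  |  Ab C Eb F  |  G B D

i6 - iv65 - V

Eb-G-C: minor triad on C = scale degree 1 → i6.
Ab-C-Eb-F: root F is the subdominant; minor seventh chord there is iv65.
G-B-D: major triad on G = scale degree 5 → V.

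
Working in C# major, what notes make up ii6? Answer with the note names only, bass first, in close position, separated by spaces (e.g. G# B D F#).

The numeral's case and figure indicate a minor triad. In C# major its root, the second degree, is D#.
That chord is spelled D#-F#-A#.
With the 6 figure the chord is in first inversion; from the bass F# upward in close position it reads F#-A#-D#.

F# A# D#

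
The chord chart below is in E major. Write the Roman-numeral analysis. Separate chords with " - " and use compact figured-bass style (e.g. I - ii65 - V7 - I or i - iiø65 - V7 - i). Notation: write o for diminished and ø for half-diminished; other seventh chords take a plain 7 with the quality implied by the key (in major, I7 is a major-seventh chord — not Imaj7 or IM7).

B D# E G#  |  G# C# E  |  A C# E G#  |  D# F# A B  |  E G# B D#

I43 - vi64 - IV7 - V65 - I7

B-D#-E-G#: major seventh chord on E = scale degree 1 → I43.
G#-C#-E: root C# is the submediant; minor triad there is vi64.
A-C#-E-G#: major seventh chord on A = scale degree 4 → IV7.
D#-F#-A-B: root B is the dominant; dominant seventh chord there is V65.
E-G#-B-D#: major seventh chord on E = scale degree 1 → I7.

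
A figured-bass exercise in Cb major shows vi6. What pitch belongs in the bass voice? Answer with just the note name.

Cb

vi in Cb major has root Ab; the chord is Ab-Cb-Eb.
The figure 6 means first inversion — the third is in the bass.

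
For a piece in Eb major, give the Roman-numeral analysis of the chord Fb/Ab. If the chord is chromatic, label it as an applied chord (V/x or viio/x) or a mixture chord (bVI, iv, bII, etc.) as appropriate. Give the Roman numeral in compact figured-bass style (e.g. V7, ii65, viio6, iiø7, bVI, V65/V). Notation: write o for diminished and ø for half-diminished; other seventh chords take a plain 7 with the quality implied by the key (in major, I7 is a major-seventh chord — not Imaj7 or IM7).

bII6

Stacked in thirds the chord is Fb-Ab-Cb: a major triad on Fb.
Fb is the lowered second degree of Eb major (diatonic 2 would be F). This is the Neapolitan sixth — a major triad on the lowered second degree, here in its customary first inversion.
With Ab in the bass the chord is in first inversion, so the figured bass is 6.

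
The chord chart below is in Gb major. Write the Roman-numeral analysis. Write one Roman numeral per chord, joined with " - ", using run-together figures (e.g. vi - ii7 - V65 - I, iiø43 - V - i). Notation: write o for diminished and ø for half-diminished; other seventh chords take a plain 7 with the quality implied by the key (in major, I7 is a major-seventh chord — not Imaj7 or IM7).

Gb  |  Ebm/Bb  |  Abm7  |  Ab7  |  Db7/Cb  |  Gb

I - vi64 - ii7 - V7/V - V42 - I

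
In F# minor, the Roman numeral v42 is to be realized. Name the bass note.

v in F# minor has root C#; the chord is C#-E-G#-B.
The figure 42 means third inversion — the seventh is in the bass.

B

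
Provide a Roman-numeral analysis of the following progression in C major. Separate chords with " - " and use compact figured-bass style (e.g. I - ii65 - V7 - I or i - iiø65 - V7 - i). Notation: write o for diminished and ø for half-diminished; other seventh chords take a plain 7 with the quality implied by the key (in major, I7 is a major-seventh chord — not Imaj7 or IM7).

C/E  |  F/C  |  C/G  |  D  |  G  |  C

I6 - IV64 - I64 - V/V - V - I

C/E: root C is the tonic; major triad there is I6.
F/C: major triad on F = scale degree 4 → IV64.
C/G: root C is the tonic; major triad there is I64.
D is the secondary dominant of V (major triad on D): V/V.
G: major triad on G = scale degree 5 → V.
C: root C is the tonic; major triad there is I.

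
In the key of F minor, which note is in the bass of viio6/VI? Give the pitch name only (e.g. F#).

Eb

The applied chord viio6/VI is rooted on C: C-Eb-Gb.
The figure 6 means first inversion — the third is in the bass.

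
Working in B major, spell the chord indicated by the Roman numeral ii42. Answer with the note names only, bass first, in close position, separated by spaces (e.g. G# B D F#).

B C# E G#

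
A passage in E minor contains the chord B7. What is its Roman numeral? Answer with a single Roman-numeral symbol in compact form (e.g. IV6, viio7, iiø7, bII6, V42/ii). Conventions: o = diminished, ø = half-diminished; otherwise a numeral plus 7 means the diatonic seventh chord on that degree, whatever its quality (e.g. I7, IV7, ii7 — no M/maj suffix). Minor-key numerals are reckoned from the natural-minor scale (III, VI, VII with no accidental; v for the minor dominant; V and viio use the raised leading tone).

V7

The pitches B-D#-F#-A form a dominant seventh chord rooted on B.
B is scale degree 5 in E minor, and a dominant seventh chord on that degree is written V7.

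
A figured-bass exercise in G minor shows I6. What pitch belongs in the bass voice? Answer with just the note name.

B

I in G minor has root G; the chord is G-B-D.
The figure 6 means first inversion — the third is in the bass.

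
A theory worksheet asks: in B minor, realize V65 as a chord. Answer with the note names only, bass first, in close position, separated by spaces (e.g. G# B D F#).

In B minor, the fifth degree is F#. The dominant is major (leading tone raised), so V is a dominant seventh chord.
Stacking thirds from F# gives F#-A#-C#-E.
With the 65 figure the chord is in first inversion; from the bass A# upward in close position it reads A#-C#-E-F#.

A# C# E F#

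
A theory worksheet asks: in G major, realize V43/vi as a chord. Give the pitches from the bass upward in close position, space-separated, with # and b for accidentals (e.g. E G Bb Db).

The slash means an applied dominant: we want the dominant of vi. In G major, vi is E minor, and its dominant is built on B.
Building a dominant seventh chord on B gives B-D#-F#-A.
With the 43 figure the chord is in second inversion; from the bass F# upward in close position it reads F#-A-B-D#.

F# A B D#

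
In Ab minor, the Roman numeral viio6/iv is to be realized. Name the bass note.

Eb

The applied chord viio6/iv is rooted on C: C-Eb-Gb.
The figure 6 means first inversion — the third is in the bass.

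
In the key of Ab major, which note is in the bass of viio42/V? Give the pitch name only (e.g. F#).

Cb

The applied chord viio42/V is rooted on D: D-F-Ab-Cb.
The figure 42 means third inversion — the seventh is in the bass.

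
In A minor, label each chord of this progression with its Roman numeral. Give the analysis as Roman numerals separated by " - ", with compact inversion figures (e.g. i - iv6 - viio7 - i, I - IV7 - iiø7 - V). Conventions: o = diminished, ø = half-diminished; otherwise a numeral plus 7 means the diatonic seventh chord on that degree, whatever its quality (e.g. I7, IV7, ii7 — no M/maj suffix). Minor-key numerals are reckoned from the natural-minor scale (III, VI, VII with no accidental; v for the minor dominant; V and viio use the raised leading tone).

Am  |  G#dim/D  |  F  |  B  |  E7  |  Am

i - viio64 - VI - V/V - V7 - i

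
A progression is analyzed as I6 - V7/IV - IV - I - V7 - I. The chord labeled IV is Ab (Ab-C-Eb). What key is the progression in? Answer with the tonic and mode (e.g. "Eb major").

Eb major

The anchor chord is a major triad on Ab, labeled IV.
Counting down 3 scale steps from Ab places the tonic on Eb; a major triad on degree 4 is diatonic only in major.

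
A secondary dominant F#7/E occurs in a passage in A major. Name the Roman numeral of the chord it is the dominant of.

The chord is a dominant seventh chord on F#.
A dominant resolves down a perfect fifth: F# → B. In A major, B is scale degree 2, i.e. ii.

ii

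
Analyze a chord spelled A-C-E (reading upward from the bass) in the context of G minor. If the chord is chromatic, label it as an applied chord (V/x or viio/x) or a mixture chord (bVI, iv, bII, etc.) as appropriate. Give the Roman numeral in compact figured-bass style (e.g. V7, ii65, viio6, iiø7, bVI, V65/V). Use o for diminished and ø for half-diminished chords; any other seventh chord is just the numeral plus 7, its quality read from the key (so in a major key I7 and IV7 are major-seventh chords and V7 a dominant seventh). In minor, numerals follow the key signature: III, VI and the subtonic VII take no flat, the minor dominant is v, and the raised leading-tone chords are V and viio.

ii

The pitches A-C-E form a minor triad rooted on A.
A is the second degree of G minor. This is the minor supertonic, borrowed from the parallel major (the Dorian ii).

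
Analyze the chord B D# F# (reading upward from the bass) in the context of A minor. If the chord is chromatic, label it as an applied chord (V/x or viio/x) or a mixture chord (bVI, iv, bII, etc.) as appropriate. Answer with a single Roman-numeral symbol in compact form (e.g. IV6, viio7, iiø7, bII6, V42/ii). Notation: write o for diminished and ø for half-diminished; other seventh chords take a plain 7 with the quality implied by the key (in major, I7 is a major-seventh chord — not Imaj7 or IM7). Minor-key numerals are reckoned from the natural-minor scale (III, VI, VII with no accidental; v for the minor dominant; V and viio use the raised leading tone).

V/V

The pitches B-D#-F# form a major triad rooted on B.
B is not a diatonic chord root with this quality in A minor, but it lies a perfect fifth above E (V), so the chord functions as an applied dominant of V.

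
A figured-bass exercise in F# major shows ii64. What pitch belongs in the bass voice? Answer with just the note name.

D#

ii in F# major has root G#; the chord is G#-B-D#.
The figure 64 means second inversion — the fifth is in the bass.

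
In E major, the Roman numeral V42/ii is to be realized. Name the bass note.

B

The applied chord V42/ii is rooted on C#: C#-E#-G#-B.
The figure 42 means third inversion — the seventh is in the bass.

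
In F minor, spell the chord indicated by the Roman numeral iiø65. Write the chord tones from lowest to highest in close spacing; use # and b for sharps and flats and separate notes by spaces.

The numeral's case and figure indicate a half-diminished seventh chord. In F minor its root, scale degree 2, is G.
Stacking thirds from G gives G-Bb-Db-F.
With the 65 figure the chord is in first inversion; from the bass Bb upward in close position it reads Bb-Db-F-G.

Bb Db F G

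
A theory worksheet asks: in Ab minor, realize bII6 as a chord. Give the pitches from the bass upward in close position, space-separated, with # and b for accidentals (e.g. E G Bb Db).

Scale degree 2 in Ab minor is Bb; lowering it a half step gives Bbb. bII6 is the Neapolitan sixth — a major triad on the lowered second degree, here in its customary first inversion.
So the chord is Bbb-Db-Fb, a major triad.
The figured bass 6 indicates first inversion, placing the third (Db) in the bass: Db-Fb-Bbb.

Db Fb Bbb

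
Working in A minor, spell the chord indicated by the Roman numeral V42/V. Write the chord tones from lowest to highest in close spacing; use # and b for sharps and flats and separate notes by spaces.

V42/V is a secondary dominant — the dominant seventh of V. V in A minor is E, so the applied chord's root is B, a perfect fifth above.
Building a dominant seventh chord on B gives B-D#-F#-A.
With the 42 figure the chord is in third inversion; from the bass A upward in close position it reads A-B-D#-F#.

A B D# F#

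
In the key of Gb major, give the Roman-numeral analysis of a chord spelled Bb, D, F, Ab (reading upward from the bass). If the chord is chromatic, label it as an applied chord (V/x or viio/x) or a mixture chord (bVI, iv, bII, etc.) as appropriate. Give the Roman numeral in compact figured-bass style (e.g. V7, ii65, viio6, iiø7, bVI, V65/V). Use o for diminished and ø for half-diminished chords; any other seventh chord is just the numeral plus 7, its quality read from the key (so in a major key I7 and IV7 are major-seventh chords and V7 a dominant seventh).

V7/vi

The pitches Bb-D-F-Ab form a dominant seventh chord rooted on Bb.
Bb is not a diatonic chord root with this quality in Gb major, but it lies a perfect fifth above Eb (vi), so the chord functions as an applied dominant of vi.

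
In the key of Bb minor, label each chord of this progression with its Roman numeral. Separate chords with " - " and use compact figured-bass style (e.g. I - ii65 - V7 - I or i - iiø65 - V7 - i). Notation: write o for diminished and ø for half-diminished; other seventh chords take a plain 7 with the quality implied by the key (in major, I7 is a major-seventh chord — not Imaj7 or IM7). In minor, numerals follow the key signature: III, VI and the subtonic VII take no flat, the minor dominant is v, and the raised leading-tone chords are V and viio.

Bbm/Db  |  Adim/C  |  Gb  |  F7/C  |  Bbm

i6 - viio6 - VI - V43 - i

Bbm/Db: minor triad on Bb = scale degree 1 → i6.
Adim/C: diminished triad on A = scale degree 7 → viio6.
Gb has root Gb, degree 6 in Bb minor, so VI.
F7/C has root F, degree 5 in Bb minor, so V43.
Bbm: root Bb is the tonic; minor triad there is i.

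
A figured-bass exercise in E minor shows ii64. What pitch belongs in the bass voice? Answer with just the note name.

C#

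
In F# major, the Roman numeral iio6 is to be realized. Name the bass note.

B

iio in F# major has root G#; the chord is G#-B-D.
The figure 6 means first inversion — the third is in the bass.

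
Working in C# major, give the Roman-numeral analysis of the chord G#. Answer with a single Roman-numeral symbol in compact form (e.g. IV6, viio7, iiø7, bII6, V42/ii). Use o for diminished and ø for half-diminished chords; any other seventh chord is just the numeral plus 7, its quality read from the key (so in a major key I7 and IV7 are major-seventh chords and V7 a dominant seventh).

V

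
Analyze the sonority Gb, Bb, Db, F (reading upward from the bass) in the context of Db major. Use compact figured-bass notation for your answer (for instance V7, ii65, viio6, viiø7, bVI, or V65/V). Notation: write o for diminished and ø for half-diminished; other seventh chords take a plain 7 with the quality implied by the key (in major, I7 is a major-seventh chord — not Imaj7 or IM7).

IV7

The pitches Gb-Bb-Db-F form a major seventh chord rooted on Gb.
Gb is scale degree 4 in Db major, and a major seventh chord on that degree is written IV7.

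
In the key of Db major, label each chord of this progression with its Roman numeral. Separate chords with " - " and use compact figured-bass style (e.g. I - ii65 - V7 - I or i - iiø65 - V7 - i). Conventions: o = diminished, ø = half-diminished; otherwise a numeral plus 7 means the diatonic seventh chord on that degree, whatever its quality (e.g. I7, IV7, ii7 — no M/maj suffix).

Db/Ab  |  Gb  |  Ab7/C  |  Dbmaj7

Db/Ab has root Db, degree 1 in Db major, so I64.
Gb: root Gb is the subdominant; major triad there is IV.
Ab7/C has root Ab, degree 5 in Db major, so V65.
Dbmaj7: root Db is the tonic; major seventh chord there is I7.

I64 - IV - V65 - I7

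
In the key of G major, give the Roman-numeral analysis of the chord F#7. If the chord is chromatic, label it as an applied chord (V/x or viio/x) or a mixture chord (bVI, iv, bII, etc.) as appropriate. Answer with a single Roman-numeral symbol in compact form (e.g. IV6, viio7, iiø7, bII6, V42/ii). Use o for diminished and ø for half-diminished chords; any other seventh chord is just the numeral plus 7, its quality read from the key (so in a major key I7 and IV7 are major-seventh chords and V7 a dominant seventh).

V7/iii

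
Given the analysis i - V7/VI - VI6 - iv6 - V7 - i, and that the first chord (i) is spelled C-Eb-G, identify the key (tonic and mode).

C minor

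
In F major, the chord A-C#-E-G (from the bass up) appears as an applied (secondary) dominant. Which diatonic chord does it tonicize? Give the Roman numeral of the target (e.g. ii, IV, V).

vi

The chord is a dominant seventh chord on A.
A dominant resolves down a perfect fifth: A → D. In F major, D is scale degree 6, i.e. vi.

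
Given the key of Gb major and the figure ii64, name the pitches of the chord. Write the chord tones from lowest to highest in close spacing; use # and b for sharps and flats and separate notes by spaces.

The numeral's case and figure indicate a minor triad. In Gb major its root, scale degree 2, is Ab.
Stacking thirds from Ab gives Ab-Cb-Eb.
The figured bass 64 indicates second inversion, placing the fifth (Eb) in the bass: Eb-Ab-Cb.

Eb Ab Cb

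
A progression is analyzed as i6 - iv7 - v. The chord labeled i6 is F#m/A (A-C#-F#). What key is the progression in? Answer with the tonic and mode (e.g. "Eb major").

i6 is given as A-C#-F# — a minor triad with root F#.
If F# is scale degree 1 and the mode makes that degree carry a minor triad, the tonic is F# and the mode is minor.

F# minor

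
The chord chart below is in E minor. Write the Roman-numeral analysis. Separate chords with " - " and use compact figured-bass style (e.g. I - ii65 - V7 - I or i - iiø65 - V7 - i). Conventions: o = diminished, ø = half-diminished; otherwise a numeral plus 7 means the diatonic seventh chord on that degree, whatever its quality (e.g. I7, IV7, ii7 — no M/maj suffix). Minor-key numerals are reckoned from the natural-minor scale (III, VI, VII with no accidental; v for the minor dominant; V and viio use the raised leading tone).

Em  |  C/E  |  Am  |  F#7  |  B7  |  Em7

Em has root E, degree 1 in E minor, so i.
C/E has root C, degree 6 in E minor, so VI6.
Am has root A, degree 4 in E minor, so iv.
F#7: chromatic; F# is V of V, so V7/V.
B7 has root B, degree 5 in E minor, so V7.
Em7: root E is the tonic; minor seventh chord there is i7.

i - VI6 - iv - V7/V - V7 - i7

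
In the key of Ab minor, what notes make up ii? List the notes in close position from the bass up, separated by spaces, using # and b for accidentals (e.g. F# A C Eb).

ii is the minor supertonic, borrowed from the parallel major (the Dorian ii). In Ab minor that root is Bb.
So the chord is Bb-Db-F.

Bb Db F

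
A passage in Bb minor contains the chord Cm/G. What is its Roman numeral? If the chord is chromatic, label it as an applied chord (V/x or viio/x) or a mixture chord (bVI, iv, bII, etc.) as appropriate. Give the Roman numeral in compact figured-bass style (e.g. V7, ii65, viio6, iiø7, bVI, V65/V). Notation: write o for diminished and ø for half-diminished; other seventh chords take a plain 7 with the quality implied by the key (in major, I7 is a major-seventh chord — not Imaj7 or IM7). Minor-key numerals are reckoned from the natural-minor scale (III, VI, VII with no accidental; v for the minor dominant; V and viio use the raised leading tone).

ii64

The pitches C-Eb-G form a minor triad rooted on C.
C is the second degree of Bb minor. This is the minor supertonic, borrowed from the parallel major (the Dorian ii).
With G in the bass the chord is in second inversion, so the figured bass is 64.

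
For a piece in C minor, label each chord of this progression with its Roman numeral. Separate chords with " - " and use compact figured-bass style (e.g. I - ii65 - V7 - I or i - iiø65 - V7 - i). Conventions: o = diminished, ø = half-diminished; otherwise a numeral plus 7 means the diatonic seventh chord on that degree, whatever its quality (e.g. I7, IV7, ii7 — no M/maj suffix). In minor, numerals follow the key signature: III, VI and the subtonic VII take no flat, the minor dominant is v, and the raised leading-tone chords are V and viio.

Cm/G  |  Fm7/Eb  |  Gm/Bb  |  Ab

i64 - iv42 - v6 - VI

Cm/G has root C, degree 1 in C minor, so i64.
Fm7/Eb: root F is the subdominant; minor seventh chord there is iv42.
Gm/Bb has root G, degree 5 in C minor, so v6.
Ab: major triad on Ab = scale degree 6 → VI.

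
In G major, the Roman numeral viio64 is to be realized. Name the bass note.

viio in G major has root F#; the chord is F#-A-C.
The figure 64 means second inversion — the fifth is in the bass.

C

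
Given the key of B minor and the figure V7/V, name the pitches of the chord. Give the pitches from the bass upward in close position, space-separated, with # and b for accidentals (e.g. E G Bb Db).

The slash means an applied dominant: we want the dominant of V. In B minor, V is F# major, and its dominant is built on C#.
Building a dominant seventh chord on C# gives C#-E#-G#-B.

C# E# G# B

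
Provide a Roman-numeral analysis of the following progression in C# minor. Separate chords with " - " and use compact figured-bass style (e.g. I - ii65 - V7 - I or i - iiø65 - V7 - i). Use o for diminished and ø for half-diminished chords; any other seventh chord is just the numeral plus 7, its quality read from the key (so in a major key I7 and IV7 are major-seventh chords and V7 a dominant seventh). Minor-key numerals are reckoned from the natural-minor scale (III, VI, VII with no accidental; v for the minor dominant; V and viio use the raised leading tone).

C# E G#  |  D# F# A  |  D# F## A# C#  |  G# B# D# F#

i - iio - V7/V - V7

C#-E-G# has root C#, degree 1 in C# minor, so i.
D#-F#-A: root D# is the supertonic; diminished triad there is iio.
D#-F##-A#-C#: a dominant seventh chord on D#, the applied dominant of V → V7/V.
G#-B#-D#-F#: dominant seventh chord on G# = scale degree 5 → V7.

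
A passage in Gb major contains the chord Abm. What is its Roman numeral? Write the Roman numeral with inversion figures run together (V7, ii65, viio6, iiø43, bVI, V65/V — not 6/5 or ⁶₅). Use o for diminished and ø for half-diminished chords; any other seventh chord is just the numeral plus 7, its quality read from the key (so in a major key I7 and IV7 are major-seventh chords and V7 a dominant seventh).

Stacked in thirds the chord is Ab-Cb-Eb: a minor triad on Ab.
Ab is scale degree 2 in Gb major, and a minor triad on that degree is written ii.

ii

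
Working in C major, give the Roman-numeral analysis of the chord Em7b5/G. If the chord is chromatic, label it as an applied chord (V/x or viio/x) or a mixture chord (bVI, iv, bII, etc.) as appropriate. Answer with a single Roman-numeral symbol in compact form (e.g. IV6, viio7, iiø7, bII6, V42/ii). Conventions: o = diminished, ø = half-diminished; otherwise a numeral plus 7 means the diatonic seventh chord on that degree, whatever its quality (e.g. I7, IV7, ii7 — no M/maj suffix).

viiø65/IV

The pitches E-G-Bb-D form a half-diminished seventh chord rooted on E.
E sits a half step below F (IV in C major); a diminished chord there is the applied leading-tone chord of IV.
With G in the bass the chord is in first inversion, so the figured bass is 65.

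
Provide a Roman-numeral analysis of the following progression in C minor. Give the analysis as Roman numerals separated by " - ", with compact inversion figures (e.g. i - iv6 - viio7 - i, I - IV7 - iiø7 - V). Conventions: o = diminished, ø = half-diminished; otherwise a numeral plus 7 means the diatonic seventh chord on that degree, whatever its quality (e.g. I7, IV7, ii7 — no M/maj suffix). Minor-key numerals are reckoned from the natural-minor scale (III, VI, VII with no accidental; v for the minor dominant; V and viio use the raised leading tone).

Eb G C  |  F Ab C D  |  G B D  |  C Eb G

Eb-G-C has root C, degree 1 in C minor, so i6.
F-Ab-C-D: half-diminished seventh chord on D = scale degree 2 → iiø65.
G-B-D: major triad on G = scale degree 5 → V.
C-Eb-G has root C, degree 1 in C minor, so i.

i6 - iiø65 - V - i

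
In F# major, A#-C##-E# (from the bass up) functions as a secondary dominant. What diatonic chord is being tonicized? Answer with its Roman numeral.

vi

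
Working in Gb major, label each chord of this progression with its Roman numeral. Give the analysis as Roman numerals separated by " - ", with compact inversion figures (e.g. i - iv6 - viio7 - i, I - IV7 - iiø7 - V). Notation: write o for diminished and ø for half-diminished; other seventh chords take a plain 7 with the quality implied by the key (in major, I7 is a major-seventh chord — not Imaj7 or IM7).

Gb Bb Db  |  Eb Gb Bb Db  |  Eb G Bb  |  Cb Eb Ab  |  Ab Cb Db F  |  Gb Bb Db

I - vi7 - V/ii - ii6 - V43 - I

Gb-Bb-Db: root Gb is the tonic; major triad there is I.
Eb-Gb-Bb-Db: minor seventh chord on Eb = scale degree 6 → vi7.
Eb-G-Bb: a major triad on Eb, the applied dominant of ii → V/ii.
Cb-Eb-Ab: root Ab is the supertonic; minor triad there is ii6.
Ab-Cb-Db-F has root Db, degree 5 in Gb major, so V43.
Gb-Bb-Db: root Gb is the tonic; major triad there is I.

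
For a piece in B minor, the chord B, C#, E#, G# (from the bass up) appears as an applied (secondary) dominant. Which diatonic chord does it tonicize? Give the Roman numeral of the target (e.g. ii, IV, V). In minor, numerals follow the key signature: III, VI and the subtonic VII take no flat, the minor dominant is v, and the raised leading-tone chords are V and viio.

The chord is a dominant seventh chord on C#.
A dominant resolves down a perfect fifth: C# → F#. In B minor, F# is scale degree 5, i.e. V.

V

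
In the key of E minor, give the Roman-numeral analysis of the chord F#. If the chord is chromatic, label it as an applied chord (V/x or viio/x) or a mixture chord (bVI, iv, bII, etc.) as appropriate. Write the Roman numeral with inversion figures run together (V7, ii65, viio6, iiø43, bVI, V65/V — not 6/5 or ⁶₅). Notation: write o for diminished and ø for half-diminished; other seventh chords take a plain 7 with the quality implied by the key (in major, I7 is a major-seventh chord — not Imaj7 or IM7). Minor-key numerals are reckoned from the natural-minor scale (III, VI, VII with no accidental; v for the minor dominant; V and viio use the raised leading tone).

V/V

The pitches F#-A#-C# form a major triad rooted on F#.
F# is not a diatonic chord root with this quality in E minor, but it lies a perfect fifth above B (V), so the chord functions as an applied dominant of V.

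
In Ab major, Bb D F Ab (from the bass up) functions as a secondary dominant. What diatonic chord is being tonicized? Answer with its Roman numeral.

The chord is a dominant seventh chord on Bb.
A dominant resolves down a perfect fifth: Bb → Eb. In Ab major, Eb is scale degree 5, i.e. V.

V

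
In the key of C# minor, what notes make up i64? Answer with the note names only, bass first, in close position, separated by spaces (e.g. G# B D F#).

The numeral's case and figure indicate a minor triad. In C# minor its root, scale degree 1, is C#.
That chord is spelled C#-E-G#.
The figured bass 64 indicates second inversion, placing the fifth (G#) in the bass: G#-C#-E.

G# C# E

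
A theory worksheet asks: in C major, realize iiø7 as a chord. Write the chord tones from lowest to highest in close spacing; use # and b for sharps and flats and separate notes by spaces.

D F Ab C

iiø7 is the half-diminished supertonic seventh, borrowed from the parallel minor. In C major that root is D.
So the chord is D-F-Ab-C.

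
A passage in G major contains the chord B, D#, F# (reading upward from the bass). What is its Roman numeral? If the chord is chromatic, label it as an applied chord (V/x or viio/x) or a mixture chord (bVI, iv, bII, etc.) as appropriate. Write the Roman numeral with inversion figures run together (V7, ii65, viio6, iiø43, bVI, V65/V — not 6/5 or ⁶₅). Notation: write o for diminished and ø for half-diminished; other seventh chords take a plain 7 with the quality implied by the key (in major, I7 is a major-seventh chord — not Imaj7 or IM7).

Stacked in thirds the chord is B-D#-F#: a major triad on B.
B is not a diatonic chord root with this quality in G major, but it lies a perfect fifth above E (vi), so the chord functions as an applied dominant of vi.

V/vi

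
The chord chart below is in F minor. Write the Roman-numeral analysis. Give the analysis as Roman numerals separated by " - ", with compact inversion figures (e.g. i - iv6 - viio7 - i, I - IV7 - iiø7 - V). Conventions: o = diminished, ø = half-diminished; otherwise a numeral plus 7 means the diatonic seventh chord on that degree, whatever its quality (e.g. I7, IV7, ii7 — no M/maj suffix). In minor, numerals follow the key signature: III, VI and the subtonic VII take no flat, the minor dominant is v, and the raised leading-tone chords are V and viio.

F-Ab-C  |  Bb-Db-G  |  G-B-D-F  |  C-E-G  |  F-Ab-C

i - iio6 - V7/V - V - i

F-Ab-C has root F, degree 1 in F minor, so i.
Bb-Db-G has root G, degree 2 in F minor, so iio6.
G-B-D-F is the secondary dominant of V (dominant seventh chord on G): V7/V.
C-E-G: major triad on C = scale degree 5 → V.
F-Ab-C: minor triad on F = scale degree 1 → i.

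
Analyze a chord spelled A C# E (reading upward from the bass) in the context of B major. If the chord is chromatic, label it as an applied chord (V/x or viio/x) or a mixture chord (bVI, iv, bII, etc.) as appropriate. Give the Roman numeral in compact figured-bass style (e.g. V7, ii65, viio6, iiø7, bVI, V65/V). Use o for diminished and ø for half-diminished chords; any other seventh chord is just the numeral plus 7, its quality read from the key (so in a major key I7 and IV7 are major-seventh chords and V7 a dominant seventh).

bVII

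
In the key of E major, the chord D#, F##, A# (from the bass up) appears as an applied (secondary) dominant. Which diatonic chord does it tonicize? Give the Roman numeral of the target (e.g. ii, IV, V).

iii

The chord is a major triad on D#.
A dominant resolves down a perfect fifth: D# → G#. In E major, G# is scale degree 3, i.e. iii.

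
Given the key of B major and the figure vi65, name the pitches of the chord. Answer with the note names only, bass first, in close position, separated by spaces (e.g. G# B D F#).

B D# F# G#

The numeral's case and figure indicate a minor seventh chord. In B major its root, scale degree 6, is G#.
That chord is spelled G#-B-D#-F#.
The figured bass 65 indicates first inversion, placing the third (B) in the bass: B-D#-F#-G#.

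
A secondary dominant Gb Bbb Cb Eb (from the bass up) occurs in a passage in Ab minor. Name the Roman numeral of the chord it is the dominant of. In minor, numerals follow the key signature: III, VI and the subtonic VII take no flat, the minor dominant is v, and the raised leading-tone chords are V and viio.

VI

The chord is a dominant seventh chord on Cb.
A dominant resolves down a perfect fifth: Cb → Fb. In Ab minor, Fb is scale degree 6, i.e. VI.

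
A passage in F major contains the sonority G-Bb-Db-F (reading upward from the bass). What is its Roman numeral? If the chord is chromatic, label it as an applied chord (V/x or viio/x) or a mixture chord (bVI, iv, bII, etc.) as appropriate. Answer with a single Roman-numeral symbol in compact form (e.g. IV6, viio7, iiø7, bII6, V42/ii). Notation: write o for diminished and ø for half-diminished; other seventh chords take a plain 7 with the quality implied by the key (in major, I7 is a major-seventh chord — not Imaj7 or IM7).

iiø7

The pitches G-Bb-Db-F form a half-diminished seventh chord rooted on G.
G is the second degree of F major. This is the half-diminished supertonic seventh, borrowed from the parallel minor.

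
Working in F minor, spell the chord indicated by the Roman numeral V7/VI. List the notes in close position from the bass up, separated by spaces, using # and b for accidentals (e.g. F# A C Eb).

The slash means an applied dominant: we want the dominant of VI. In F minor, VI is Db major, and its dominant is built on Ab.
Building a dominant seventh chord on Ab gives Ab-C-Eb-Gb.

Ab C Eb Gb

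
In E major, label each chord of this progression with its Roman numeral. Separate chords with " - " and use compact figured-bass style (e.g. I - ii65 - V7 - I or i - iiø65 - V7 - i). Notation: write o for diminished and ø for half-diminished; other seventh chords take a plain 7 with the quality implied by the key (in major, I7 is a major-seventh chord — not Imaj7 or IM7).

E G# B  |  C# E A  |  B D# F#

E-G#-B: major triad on E = scale degree 1 → I.
C#-E-A: root A is the subdominant; major triad there is IV6.
B-D#-F#: root B is the dominant; major triad there is V.

I - IV6 - V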